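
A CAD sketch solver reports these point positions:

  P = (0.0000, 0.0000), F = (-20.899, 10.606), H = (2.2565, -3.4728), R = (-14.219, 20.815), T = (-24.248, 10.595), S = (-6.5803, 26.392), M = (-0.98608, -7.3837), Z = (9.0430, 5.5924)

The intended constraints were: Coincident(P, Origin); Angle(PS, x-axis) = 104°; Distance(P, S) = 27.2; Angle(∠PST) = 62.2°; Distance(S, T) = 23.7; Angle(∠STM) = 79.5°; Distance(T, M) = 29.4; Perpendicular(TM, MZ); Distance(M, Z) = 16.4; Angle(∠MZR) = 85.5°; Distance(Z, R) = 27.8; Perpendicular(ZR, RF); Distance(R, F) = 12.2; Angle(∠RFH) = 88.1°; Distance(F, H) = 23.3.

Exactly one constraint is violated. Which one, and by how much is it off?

Distance(F, H) = 23.3 — off by 3.80.

P = (0.00, 0.00) ✓; PS at 104.0° ✓; |PS| = 27.20 ✓; ∠PST = 62.20° ✓; |ST| = 23.70 ✓; ∠STM = 79.50° ✓; |TM| = 29.40 ✓; ∠(TM, MZ) = 90.00° ✓; |MZ| = 16.40 ✓; ∠MZR = 85.50° ✓; |ZR| = 27.80 ✓; ∠(ZR, RF) = 90.00° ✓; |RF| = 12.20 ✓; ∠RFH = 88.10° ✓; |FH| = 27.10 ✗.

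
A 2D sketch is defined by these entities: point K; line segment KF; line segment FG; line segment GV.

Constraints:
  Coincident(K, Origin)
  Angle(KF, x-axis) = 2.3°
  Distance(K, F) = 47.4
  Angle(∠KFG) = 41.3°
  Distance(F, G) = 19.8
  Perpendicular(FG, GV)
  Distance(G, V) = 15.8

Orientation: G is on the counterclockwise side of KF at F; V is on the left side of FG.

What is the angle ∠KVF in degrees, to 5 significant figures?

174.19°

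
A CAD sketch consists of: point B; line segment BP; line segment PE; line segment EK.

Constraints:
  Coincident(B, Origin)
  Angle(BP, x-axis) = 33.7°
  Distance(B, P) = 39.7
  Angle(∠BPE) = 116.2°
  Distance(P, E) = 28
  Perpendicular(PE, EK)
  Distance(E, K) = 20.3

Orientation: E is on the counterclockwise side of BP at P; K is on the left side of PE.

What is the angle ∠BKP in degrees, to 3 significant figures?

54.5°

B is at the origin; BP runs at 33.7° with length 39.7, so P = 39.7·(cos 33.7°, sin 33.7°) = (33.0, 22.0). ∠BPE = 116.2°, so PE runs at 33.7° + (180° − 116.2°) = 97.5° from the x-axis; with |PE| = 28.0, E = P + 28.0·(cos 97.5°, sin 97.5°) = (29.4, 49.8). PE is perpendicular to EK; with |EK| = 20.3 on the left of PE, K = E + 20.3·(-0.991, -0.131) = (9.25, 47.1). Then cos ∠BKP = KB·KP / (|KB||KP|), giving 54.5°.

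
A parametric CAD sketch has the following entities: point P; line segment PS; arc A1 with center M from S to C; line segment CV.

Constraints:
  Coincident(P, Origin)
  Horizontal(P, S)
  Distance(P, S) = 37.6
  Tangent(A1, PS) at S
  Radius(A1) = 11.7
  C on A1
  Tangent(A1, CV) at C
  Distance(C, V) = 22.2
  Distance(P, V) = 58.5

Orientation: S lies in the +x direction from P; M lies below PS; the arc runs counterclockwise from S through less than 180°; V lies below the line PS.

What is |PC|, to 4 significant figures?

36.38

Checks: P = (0.00, 0.00) ✓; |MC| = 11.70 ✓; ∠(MC, CV) = 90.00° ✓; |CV| = 22.20 ✓; |PV| = 58.50 ✓.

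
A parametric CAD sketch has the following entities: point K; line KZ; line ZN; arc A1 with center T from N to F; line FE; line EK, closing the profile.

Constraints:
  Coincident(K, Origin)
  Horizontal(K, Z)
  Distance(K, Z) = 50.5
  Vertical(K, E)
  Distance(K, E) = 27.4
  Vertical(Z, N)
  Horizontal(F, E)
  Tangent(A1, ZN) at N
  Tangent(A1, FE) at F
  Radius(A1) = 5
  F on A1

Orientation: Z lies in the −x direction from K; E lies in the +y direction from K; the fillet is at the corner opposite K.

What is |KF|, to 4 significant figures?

53.11

K is at the origin; K and Z share the same y with |KZ| = 50.5 and Z on the −x side, so Z = (-50.50, 0.000). K and E share the same x with |KE| = 27.4 and E on the +y side, so E = (0.000, 27.40). The virtual corner opposite K is at (-50.50, 27.40). Tangency of A1 to ZN means the radius TN is perpendicular to ZN and A1 meets FE tangentially, so TF is at right angles to FE, with radius 5.0, so the center T sits 5.0 in from both sides at T = (-45.50, 22.40). That places the tangent points at N = (-50.50, 22.40) on ZN and F = (-45.50, 27.40) on FE. Then |KF| = |F − K| = 53.11.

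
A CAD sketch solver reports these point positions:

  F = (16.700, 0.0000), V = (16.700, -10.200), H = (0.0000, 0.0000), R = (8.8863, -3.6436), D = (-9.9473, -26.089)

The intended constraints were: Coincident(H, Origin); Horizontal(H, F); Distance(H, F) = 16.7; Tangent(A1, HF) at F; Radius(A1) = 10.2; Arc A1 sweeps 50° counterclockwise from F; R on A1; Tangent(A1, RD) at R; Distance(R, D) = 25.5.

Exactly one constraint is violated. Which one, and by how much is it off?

Distance(R, D) = 25.5 — off by 3.80.

H = (0.00, 0.00) ✓; H.y = 0.00, F.y = 0.00 ✓; |HF| = 16.70 ✓; ∠(VF, FH) = 90.00° ✓; |VF| = 10.20 ✓; bearing(V→R) − bearing(V→F) = 50.00° ✓; |VR| = 10.20 ✓; ∠(VR, RD) = 90.00° ✓; |RD| = 29.30 ✗.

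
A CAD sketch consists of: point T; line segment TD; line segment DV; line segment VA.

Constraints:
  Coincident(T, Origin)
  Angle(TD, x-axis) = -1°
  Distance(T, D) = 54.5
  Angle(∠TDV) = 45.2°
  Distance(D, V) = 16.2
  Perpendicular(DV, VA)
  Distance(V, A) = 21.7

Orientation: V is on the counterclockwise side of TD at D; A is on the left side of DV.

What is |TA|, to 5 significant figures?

27.946

∠TDV = 45.2°, so DV runs at -1.0° + (180° − 45.2°) = 133.80° from the x-axis; with |DV| = 16.2, V = D + 16.2·(cos 133.80°, sin 133.80°) = (43.279, 10.741). DV ⟂ VA; with |VA| = 21.7 on the left of DV, A = V + 21.7·(-0.72176, -0.69214) = (27.617, -4.2781). Then |TA| = |A − T| = 27.946.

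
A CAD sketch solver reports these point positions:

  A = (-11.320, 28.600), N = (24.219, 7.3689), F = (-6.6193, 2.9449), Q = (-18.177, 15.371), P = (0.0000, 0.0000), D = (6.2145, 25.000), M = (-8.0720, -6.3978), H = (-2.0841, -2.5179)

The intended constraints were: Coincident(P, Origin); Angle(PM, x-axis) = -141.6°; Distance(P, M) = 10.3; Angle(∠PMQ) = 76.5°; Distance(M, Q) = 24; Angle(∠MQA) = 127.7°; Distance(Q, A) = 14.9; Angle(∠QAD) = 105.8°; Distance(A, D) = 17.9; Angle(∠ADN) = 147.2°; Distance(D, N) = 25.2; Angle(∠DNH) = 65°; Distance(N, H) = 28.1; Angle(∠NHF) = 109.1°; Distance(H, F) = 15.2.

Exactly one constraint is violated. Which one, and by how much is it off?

Distance(H, F) = 15.2 — off by 8.10.

P = (0.00, 0.00) ✓; PM at -141.6° ✓; |PM| = 10.30 ✓; ∠PMQ = 76.50° ✓; |MQ| = 24.00 ✓; ∠MQA = 127.7° ✓; |QA| = 14.90 ✓; ∠QAD = 105.8° ✓; |AD| = 17.90 ✓; ∠ADN = 147.2° ✓; |DN| = 25.20 ✓; ∠DNH = 65.00° ✓; |NH| = 28.10 ✓; ∠NHF = 109.1° ✓; |HF| = 7.100 ✗.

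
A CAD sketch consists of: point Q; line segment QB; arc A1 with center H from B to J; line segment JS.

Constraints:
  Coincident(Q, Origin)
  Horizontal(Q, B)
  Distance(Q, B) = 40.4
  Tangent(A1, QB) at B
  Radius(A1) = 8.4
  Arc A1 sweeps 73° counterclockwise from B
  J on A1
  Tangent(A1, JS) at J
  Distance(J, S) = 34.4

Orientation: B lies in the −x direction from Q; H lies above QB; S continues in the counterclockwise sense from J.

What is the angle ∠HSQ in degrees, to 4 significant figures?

60.59°

On A1, B sits at bearing -90° from H; a 73° counterclockwise sweep puts J at bearing -17°, so J = H + 8.4·(cos -17°, sin -17°) = (-32.37, 5.944). The tangent condition forces HJ to be normal to JS, so JS runs along (−sin -17°, cos -17°); with |JS| = 34.4, S = (-22.31, 38.84). Then cos ∠HSQ = SH·SQ / (|SH||SQ|), giving 60.59°.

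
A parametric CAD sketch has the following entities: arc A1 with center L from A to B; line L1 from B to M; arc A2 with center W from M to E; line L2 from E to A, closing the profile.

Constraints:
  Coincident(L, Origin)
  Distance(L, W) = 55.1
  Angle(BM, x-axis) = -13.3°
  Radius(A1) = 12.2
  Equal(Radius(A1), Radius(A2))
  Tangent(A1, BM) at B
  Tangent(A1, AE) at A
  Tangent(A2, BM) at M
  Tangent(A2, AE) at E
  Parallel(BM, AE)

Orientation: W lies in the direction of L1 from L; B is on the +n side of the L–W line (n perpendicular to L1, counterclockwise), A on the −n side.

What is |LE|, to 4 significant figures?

56.43

Tangency of A1 to both parallel lines with radius 12.2 puts B and A at L ± 12.2·n: B = (2.807, 11.87), A = (-2.807, -11.87). Equal radii place M and E the same way about W: M = W + 12.2·n = (56.43, -0.8030), E = W − 12.2·n = (50.82, -24.55). Then |LE| = |E − L| = 56.43.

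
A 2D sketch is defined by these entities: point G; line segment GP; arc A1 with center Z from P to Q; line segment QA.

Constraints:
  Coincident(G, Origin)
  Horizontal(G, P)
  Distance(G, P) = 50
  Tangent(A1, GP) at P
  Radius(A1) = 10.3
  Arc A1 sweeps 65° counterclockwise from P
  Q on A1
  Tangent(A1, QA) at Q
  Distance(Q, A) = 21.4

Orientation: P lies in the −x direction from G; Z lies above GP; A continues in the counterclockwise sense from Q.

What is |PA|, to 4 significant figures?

31.31

G is at the origin; GP is horizontal with |GP| = 50.0 and P on the −x side, so P = (-50.00, 0.000). A1 meets GP tangentially, so ZP is at right angles to GP, so Z = P + (0, 10.3) = (-50.00, 10.30). On A1, P sits at bearing -90° from Z; a 65° counterclockwise sweep puts Q at bearing -25°, so Q = Z + 10.3·(cos -25°, sin -25°) = (-40.67, 5.947). Since A1 is tangent to QA there, ZQ ⟂ QA, so QA runs along (−sin -25°, cos -25°); with |QA| = 21.4, A = (-31.62, 25.34). Then |PA| = |A − P| = 31.31.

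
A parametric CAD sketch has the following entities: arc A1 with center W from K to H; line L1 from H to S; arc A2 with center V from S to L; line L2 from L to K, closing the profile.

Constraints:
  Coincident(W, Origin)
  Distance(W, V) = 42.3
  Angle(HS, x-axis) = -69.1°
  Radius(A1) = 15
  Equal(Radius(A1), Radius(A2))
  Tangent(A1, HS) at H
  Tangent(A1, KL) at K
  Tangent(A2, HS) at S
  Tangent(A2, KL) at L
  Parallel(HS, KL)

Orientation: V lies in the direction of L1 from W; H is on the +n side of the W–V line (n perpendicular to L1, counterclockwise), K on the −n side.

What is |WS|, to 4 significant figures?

44.88

Tangency of A1 to both parallel lines with radius 15.0 puts H and K at W ± 15.0·n: H = (14.01, 5.351), K = (-14.01, -5.351). Equal radii place S and L the same way about V: S = V + 15.0·n = (29.10, -34.17), L = V − 15.0·n = (1.077, -44.87). Then |WS| = |S − W| = 44.88.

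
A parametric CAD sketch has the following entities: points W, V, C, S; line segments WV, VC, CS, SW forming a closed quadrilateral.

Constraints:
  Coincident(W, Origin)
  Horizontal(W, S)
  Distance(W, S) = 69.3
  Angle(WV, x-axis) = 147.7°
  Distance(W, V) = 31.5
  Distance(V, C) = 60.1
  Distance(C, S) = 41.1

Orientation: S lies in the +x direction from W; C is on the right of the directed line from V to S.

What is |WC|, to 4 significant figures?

29.47

Checks: W = (0.00, 0.00) ✓; |VC| = 60.10 ✓; |CS| = 41.10 ✓.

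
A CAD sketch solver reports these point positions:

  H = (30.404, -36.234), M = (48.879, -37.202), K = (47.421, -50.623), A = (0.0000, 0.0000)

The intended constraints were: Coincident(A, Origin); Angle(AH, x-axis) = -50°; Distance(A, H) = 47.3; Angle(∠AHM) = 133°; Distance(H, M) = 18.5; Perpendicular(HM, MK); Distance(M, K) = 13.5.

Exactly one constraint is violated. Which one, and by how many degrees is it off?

Perpendicular(HM, MK) — off by 3.20°.

A = (0.00, 0.00) ✓; AH at -50.00° ✓; |AH| = 47.30 ✓; ∠AHM = 133.0° ✓; |HM| = 18.50 ✓; ∠(HM, MK) = 93.20° ✗; |MK| = 13.50 ✓.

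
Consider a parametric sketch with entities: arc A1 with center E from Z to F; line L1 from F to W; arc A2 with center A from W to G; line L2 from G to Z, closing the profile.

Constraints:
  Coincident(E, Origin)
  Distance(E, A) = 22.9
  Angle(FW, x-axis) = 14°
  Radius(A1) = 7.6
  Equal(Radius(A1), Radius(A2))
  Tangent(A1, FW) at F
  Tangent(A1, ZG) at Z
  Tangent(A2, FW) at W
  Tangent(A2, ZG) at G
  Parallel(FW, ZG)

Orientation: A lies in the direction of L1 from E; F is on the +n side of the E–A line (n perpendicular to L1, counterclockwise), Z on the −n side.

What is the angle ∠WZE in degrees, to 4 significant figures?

56.43°

The slot axis is L1's direction at 14.0°, so u = (cos 14.0°, sin 14.0°) = (0.9703, 0.2419) and n = (−sin 14.0°, cos 14.0°) = (-0.2419, 0.9703). E is at the origin and A lies 22.9 along u from E, so A = 22.9·u = (22.22, 5.540). Tangency of A1 to both parallel lines with radius 7.6 puts F and Z at E ± 7.6·n: F = (-1.839, 7.374), Z = (1.839, -7.374). Equal radii place W and G the same way about A: W = A + 7.6·n = (20.38, 12.91), G = A − 7.6·n = (24.06, -1.834). Then cos ∠WZE = ZW·ZE / (|ZW||ZE|), giving 56.43°.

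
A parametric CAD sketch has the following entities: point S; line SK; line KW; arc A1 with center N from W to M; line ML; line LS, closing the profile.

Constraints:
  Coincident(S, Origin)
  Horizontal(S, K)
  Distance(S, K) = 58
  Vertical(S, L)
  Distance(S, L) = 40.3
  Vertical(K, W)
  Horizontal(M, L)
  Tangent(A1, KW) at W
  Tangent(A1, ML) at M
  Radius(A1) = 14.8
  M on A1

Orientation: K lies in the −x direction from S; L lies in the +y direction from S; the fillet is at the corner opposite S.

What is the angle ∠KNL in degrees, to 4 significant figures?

139.0°

SL is vertical with |SL| = 40.3 and L on the +y side, so L = (0.000, 40.30). The virtual corner opposite S is at (-58.00, 40.30). The tangent condition forces NW to be normal to KW and tangency of A1 to ML means the radius NM is perpendicular to ML, with radius 14.8, so the center N sits 14.8 in from both sides at N = (-43.20, 25.50). Then cos ∠KNL = NK·NL / (|NK||NL|), giving 139.0°.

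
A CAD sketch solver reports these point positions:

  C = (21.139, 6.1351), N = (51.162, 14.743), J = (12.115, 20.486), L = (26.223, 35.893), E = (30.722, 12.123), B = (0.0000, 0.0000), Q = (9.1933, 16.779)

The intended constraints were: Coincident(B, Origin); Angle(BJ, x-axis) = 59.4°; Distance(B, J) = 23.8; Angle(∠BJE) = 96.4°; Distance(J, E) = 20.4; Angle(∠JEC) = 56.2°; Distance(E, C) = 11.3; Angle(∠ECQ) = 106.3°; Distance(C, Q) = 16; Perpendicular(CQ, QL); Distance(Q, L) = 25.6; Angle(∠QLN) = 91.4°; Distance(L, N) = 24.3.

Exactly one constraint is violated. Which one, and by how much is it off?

Distance(L, N) = 24.3 — off by 8.40.

B = (0.00, 0.00) ✓; BJ at 59.40° ✓; |BJ| = 23.80 ✓; ∠BJE = 96.40° ✓; |JE| = 20.40 ✓; ∠JEC = 56.20° ✓; |EC| = 11.30 ✓; ∠ECQ = 106.3° ✓; |CQ| = 16.00 ✓; ∠(CQ, QL) = 90.00° ✓; |QL| = 25.60 ✓; ∠QLN = 91.40° ✓; |LN| = 32.70 ✗.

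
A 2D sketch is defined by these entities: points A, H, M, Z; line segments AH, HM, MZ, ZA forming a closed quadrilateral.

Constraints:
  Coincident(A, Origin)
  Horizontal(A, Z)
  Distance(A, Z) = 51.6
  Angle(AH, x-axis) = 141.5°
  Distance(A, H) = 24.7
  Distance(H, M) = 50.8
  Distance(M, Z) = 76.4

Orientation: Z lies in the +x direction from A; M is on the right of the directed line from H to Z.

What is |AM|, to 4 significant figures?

38.84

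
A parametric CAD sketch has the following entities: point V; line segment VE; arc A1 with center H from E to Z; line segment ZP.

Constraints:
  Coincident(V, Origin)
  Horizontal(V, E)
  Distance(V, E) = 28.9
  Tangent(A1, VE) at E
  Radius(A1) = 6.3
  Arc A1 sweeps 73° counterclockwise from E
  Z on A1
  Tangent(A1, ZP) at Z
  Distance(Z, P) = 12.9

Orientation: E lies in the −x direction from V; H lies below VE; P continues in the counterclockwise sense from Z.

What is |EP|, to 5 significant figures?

19.443

On A1, E sits at bearing 90° from H; a 73° counterclockwise sweep puts Z at bearing 163°, so Z = H + 6.3·(cos 163°, sin 163°) = (-34.925, -4.4581). Since A1 is tangent to ZP there, HZ ⟂ ZP, so ZP runs along (−sin 163°, cos 163°); with |ZP| = 12.9, P = (-38.696, -16.794). Then |EP| = |P − E| = 19.443.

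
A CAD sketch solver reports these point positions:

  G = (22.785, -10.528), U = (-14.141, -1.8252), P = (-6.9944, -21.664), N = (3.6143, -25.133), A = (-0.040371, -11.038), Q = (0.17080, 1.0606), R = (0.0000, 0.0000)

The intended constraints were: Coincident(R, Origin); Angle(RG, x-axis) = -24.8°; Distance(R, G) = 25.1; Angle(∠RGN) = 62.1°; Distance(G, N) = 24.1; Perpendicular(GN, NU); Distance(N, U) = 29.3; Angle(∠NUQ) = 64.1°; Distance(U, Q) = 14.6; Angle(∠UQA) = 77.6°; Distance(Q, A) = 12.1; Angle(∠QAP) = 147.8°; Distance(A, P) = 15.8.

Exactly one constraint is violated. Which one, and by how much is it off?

Distance(A, P) = 15.8 — off by 3.10.

R = (0.00, 0.00) ✓; RG at -24.80° ✓; |RG| = 25.10 ✓; ∠RGN = 62.10° ✓; |GN| = 24.10 ✓; ∠(GN, NU) = 90.00° ✓; |NU| = 29.30 ✓; ∠NUQ = 64.10° ✓; |UQ| = 14.60 ✓; ∠UQA = 77.60° ✓; |QA| = 12.10 ✓; ∠QAP = 147.8° ✓; |AP| = 12.70 ✗.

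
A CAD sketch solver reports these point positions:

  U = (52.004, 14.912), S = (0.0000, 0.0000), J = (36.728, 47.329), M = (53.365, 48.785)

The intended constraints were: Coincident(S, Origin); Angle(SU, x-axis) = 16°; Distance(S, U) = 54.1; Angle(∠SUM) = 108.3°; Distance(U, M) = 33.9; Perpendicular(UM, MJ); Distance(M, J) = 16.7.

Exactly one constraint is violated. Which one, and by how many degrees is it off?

Perpendicular(UM, MJ) — off by 7.30°.

S = (0.00, 0.00) ✓; SU at 16.00° ✓; |SU| = 54.10 ✓; ∠SUM = 108.3° ✓; |UM| = 33.90 ✓; ∠(UM, MJ) = 97.30° ✗; |MJ| = 16.70 ✓.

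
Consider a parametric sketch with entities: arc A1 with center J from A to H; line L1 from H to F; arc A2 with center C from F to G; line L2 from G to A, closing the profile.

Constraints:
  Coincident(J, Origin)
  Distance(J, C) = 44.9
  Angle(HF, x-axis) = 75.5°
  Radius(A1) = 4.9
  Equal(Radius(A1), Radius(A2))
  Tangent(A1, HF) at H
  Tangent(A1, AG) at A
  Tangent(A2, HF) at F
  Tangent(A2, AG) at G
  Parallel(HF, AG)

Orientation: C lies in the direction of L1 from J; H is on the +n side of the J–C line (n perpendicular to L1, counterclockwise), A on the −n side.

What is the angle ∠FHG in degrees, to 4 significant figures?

12.31°

Tangency of A1 to both parallel lines with radius 4.9 puts H and A at J ± 4.9·n: H = (-4.744, 1.227), A = (4.744, -1.227). Equal radii place F and G the same way about C: F = C + 4.9·n = (6.498, 44.70), G = C − 4.9·n = (15.99, 42.24). Then cos ∠FHG = HF·HG / (|HF||HG|), giving 12.31°.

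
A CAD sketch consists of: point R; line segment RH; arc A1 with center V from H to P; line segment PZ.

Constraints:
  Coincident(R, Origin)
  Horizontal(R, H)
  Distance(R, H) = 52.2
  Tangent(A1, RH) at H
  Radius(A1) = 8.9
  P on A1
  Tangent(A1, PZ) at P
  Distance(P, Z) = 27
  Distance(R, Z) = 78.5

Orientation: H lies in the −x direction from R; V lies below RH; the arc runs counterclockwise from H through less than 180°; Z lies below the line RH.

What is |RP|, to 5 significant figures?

60.076

R is at the origin; R and H share the same y with |RH| = 52.2 and H on the −x side, so H = (-52.200, 0.0000). A1 meets RH tangentially, so VH is at right angles to RH, so V = H + (0, -8.9) = (-52.200, -8.9000). Since VP ⟂ PZ (tangency), |VZ| = √(8.9² + 27.0²) = 28.429 regardless of where P sits on A1. So Z lies on both circle(R, 78.5) and circle(V, 28.429); the below-RH intersection is Z = (-73.395, -27.847). P is the foot of the tangent from Z: P = (-59.911, -4.4552).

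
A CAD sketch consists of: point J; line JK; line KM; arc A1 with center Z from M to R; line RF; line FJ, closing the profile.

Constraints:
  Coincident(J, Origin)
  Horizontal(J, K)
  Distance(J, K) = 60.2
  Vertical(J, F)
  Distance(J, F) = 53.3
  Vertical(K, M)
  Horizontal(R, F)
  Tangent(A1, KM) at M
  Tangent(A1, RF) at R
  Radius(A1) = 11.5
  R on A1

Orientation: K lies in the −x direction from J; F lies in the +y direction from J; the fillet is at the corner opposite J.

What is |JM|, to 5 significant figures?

73.289

J is at the origin; J and K share the same y with |JK| = 60.2 and K on the −x side, so K = (-60.200, 0.0000). JF is vertical with |JF| = 53.3 and F on the +y side, so F = (0.0000, 53.300). The virtual corner opposite J is at (-60.200, 53.300). Since A1 is tangent to KM there, ZM ⟂ KM and since A1 is tangent to RF there, ZR ⟂ RF, with radius 11.5, so the center Z sits 11.5 in from both sides at Z = (-48.700, 41.800). That places the tangent points at M = (-60.200, 41.800) on KM and R = (-48.700, 53.300) on RF. Then |JM| = |M − J| = 73.289.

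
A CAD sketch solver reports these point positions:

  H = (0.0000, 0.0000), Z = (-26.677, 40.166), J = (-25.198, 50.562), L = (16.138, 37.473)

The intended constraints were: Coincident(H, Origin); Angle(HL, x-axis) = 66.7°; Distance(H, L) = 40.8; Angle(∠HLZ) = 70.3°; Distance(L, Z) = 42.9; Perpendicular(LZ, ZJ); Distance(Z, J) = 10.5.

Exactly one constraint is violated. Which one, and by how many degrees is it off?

Perpendicular(LZ, ZJ) — off by 4.50°.

H = (0.00, 0.00) ✓; HL at 66.70° ✓; |HL| = 40.80 ✓; ∠HLZ = 70.30° ✓; |LZ| = 42.90 ✓; ∠(LZ, ZJ) = 94.50° ✗; |ZJ| = 10.50 ✓.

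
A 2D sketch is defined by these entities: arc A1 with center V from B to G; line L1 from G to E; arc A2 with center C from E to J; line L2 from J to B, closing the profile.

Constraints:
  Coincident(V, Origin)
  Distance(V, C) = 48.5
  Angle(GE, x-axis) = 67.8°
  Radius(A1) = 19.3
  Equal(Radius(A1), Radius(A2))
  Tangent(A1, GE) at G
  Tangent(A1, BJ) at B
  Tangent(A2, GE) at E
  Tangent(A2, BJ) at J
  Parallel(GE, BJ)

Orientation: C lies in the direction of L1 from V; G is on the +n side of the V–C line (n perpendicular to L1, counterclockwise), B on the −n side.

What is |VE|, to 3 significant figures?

52.2

The slot axis is L1's direction at 67.8°, so u = (cos 67.8°, sin 67.8°) = (0.378, 0.926) and n = (−sin 67.8°, cos 67.8°) = (-0.926, 0.378). V is at the origin and C lies 48.5 along u from V, so C = 48.5·u = (18.3, 44.9). Tangency of A1 to both parallel lines with radius 19.3 puts G and B at V ± 19.3·n: G = (-17.9, 7.29), B = (17.9, -7.29). Equal radii place E and J the same way about C: E = C + 19.3·n = (0.456, 52.2), J = C − 19.3·n = (36.2, 37.6). Then |VE| = |E − V| = 52.2.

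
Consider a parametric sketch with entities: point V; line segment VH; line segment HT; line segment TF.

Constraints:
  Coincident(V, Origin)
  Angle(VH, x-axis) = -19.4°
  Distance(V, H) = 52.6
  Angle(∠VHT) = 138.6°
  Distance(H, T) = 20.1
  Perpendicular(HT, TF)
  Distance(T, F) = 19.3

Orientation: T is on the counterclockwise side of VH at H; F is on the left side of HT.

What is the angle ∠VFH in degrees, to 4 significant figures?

58.41°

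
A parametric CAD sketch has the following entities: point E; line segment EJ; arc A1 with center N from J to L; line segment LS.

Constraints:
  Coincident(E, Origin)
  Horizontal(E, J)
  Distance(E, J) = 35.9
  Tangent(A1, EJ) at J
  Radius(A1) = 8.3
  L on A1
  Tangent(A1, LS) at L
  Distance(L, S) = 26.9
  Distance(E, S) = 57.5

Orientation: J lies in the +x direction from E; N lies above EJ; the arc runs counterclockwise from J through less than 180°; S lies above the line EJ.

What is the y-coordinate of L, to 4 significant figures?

7.764

Checks: |NL| = 8.300 ✓; ∠(NL, LS) = 90.00° ✓; |LS| = 26.90 ✓; |ES| = 57.50 ✓.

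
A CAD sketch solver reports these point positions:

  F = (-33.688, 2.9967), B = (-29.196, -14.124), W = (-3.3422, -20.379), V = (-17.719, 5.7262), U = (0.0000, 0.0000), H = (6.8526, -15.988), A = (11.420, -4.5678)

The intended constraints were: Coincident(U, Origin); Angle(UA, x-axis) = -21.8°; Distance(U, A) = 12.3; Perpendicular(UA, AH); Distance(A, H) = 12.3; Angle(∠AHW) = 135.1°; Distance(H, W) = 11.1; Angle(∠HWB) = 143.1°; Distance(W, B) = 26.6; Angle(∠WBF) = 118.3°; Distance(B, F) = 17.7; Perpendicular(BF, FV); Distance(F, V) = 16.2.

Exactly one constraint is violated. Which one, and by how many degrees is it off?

Perpendicular(BF, FV) — off by 5.00°.

U = (0.00, 0.00) ✓; UA at -21.80° ✓; |UA| = 12.30 ✓; ∠(UA, AH) = 90.00° ✓; |AH| = 12.30 ✓; ∠AHW = 135.1° ✓; |HW| = 11.10 ✓; ∠HWB = 143.1° ✓; |WB| = 26.60 ✓; ∠WBF = 118.3° ✓; |BF| = 17.70 ✓; ∠(BF, FV) = 95.00° ✗; |FV| = 16.20 ✓.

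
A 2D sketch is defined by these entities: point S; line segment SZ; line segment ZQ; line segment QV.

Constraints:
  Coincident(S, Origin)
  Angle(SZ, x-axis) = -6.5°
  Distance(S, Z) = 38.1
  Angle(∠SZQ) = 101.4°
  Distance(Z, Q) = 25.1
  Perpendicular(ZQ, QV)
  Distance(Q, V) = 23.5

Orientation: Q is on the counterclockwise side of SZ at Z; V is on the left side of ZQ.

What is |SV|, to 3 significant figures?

35.4

S is at the origin; SZ runs at -6.5° with length 38.1, so Z = 38.1·(cos -6.5°, sin -6.5°) = (37.9, -4.31). ∠SZQ = 101.4°, so ZQ runs at -6.5° + (180° − 101.4°) = 72.1° from the x-axis; with |ZQ| = 25.1, Q = Z + 25.1·(cos 72.1°, sin 72.1°) = (45.6, 19.6). The perpendicularity gives QV at right angles to ZQ; with |QV| = 23.5 on the left of ZQ, V = Q + 23.5·(-0.952, 0.307) = (23.2, 26.8). Then |SV| = |V − S| = 35.4.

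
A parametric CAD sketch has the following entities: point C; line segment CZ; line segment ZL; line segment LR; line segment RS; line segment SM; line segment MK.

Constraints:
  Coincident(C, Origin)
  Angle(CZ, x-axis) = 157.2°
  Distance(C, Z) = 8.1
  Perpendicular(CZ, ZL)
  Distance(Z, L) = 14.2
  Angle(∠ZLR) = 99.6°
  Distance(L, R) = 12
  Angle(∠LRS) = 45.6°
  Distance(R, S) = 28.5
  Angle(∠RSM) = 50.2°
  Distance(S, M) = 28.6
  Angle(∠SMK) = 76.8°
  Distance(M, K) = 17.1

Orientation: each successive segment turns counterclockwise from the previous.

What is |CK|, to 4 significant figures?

21.25

∠RSM = 50.2° gives SM at -128.2° from the x-axis; with |SM| = 28.6, M = (-26.45, -10.98). ∠SMK = 76.8° gives MK at -25.00° from the x-axis; with |MK| = 17.1, K = (-10.95, -18.21). Then |CK| = |K − C| = 21.25.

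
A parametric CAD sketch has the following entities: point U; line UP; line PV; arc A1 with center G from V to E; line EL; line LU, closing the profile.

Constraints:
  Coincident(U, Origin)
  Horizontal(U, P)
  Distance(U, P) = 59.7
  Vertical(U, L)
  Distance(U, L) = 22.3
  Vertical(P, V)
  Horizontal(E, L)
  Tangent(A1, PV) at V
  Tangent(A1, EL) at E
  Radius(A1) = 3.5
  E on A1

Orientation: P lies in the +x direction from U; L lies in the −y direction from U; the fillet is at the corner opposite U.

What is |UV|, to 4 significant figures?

62.59

U is at the origin; UP is horizontal with |UP| = 59.7 and P on the +x side, so P = (59.70, 0.000). UL is vertical with |UL| = 22.3 and L on the −y side, so L = (0.000, -22.30). The virtual corner opposite U is at (59.70, -22.30). A1 meets PV tangentially, so GV is at right angles to PV and A1 meets EL tangentially, so GE is at right angles to EL, with radius 3.5, so the center G sits 3.5 in from both sides at G = (56.20, -18.80). That places the tangent points at V = (59.70, -18.80) on PV and E = (56.20, -22.30) on EL. Then |UV| = |V − U| = 62.59.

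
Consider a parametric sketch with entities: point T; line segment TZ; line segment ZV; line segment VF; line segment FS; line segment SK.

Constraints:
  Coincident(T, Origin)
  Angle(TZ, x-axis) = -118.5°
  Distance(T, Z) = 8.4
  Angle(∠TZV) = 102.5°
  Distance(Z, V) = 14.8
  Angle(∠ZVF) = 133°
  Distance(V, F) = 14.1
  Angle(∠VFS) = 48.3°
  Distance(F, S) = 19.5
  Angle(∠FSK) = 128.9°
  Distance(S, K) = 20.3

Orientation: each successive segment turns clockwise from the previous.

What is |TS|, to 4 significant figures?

7.207

T is at the origin; TZ runs at -118.5° with length 8.4, so Z = (-4.008, -7.382). ∠TZV = 102.5° gives ZV at 164.0° from the x-axis; with |ZV| = 14.8, V = (-18.23, -3.303). ∠ZVF = 133.0° gives VF at 117.0° from the x-axis; with |VF| = 14.1, F = (-24.64, 9.261). ∠VFS = 48.3° gives FS at -14.70° from the x-axis; with |FS| = 19.5, S = (-5.774, 4.312). Then |TS| = |S − T| = 7.207.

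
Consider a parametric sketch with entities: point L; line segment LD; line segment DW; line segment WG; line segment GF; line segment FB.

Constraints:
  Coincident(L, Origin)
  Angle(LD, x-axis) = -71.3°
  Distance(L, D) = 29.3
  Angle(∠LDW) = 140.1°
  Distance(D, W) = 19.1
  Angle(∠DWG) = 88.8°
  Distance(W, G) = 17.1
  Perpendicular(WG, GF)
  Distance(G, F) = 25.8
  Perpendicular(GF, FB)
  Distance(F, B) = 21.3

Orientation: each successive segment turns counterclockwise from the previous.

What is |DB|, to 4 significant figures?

8.131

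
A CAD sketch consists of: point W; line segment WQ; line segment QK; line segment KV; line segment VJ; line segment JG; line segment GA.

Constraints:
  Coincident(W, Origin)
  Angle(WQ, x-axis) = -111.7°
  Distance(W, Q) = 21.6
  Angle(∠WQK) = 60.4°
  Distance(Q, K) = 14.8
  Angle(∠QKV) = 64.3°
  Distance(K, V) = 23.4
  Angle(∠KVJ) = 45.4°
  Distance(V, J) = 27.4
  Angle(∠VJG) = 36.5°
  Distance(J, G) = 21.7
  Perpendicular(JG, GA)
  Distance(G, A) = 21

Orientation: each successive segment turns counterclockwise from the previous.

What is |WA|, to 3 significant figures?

10.8

∠VJG = 36.5° gives JG at 41.7° from the x-axis; with |JG| = 21.7, G = (4.32, -10.9). JG is perpendicular to GA, so GA runs at 132°; with |GA| = 21.0, A = (-9.65, 4.75). Then |WA| = |A − W| = 10.8.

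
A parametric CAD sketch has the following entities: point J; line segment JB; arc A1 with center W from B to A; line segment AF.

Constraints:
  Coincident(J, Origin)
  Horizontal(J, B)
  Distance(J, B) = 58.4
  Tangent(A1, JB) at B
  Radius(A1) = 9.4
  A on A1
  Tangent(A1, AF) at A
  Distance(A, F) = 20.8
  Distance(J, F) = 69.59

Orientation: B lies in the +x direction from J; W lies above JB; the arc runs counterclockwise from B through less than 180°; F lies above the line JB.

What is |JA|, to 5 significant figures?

68.498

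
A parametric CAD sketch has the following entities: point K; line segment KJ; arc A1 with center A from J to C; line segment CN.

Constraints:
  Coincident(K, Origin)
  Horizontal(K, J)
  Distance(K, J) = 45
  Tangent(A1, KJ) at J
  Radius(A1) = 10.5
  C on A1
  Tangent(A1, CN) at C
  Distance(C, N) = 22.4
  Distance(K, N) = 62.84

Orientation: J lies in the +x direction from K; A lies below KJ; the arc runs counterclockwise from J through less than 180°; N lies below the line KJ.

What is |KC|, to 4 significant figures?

41.41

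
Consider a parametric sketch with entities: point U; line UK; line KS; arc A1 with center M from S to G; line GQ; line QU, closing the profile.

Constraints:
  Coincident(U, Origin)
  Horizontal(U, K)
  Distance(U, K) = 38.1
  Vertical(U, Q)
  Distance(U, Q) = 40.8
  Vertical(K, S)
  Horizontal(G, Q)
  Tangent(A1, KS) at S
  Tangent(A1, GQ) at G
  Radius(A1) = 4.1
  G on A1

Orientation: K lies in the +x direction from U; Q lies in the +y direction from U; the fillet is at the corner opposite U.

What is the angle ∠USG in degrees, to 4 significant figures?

88.93°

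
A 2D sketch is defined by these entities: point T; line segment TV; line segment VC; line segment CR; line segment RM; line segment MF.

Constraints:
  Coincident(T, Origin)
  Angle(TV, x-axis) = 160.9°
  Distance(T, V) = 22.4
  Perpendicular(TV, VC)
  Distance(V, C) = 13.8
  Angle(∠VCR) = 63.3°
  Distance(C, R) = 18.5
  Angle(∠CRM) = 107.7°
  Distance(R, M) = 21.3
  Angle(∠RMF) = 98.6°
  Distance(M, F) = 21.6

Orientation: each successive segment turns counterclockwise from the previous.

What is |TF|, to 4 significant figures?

34.44

∠CRM = 107.7° gives RM at 79.90° from the x-axis; with |RM| = 21.3, M = (-3.610, 17.71). ∠RMF = 98.6° gives MF at 161.3° from the x-axis; with |MF| = 21.6, F = (-24.07, 24.63). Then |TF| = |F − T| = 34.44.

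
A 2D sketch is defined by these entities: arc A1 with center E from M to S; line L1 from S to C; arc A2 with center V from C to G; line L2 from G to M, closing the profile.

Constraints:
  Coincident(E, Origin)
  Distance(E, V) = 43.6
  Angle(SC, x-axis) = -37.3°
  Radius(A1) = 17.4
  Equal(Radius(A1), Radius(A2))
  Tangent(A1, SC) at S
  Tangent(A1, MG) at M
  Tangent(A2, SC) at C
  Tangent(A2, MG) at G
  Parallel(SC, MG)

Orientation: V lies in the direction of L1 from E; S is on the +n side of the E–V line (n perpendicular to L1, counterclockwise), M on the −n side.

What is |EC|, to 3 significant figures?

46.9

Tangency of A1 to both parallel lines with radius 17.4 puts S and M at E ± 17.4·n: S = (10.5, 13.8), M = (-10.5, -13.8). Equal radii place C and G the same way about V: C = V + 17.4·n = (45.2, -12.6), G = V − 17.4·n = (24.1, -40.3). Then |EC| = |C − E| = 46.9.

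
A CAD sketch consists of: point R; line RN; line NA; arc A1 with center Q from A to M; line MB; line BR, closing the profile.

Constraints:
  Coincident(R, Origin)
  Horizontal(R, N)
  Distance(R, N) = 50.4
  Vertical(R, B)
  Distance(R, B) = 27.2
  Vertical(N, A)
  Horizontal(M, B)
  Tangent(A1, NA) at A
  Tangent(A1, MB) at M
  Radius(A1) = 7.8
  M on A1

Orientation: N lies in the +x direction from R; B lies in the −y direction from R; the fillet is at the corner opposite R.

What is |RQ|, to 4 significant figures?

46.81

RB is vertical with |RB| = 27.2 and B on the −y side, so B = (0.000, -27.20). The virtual corner opposite R is at (50.40, -27.20). Tangency of A1 to NA means the radius QA is perpendicular to NA and A1 meets MB tangentially, so QM is at right angles to MB, with radius 7.8, so the center Q sits 7.8 in from both sides at Q = (42.60, -19.40). Then |RQ| = |Q − R| = 46.81.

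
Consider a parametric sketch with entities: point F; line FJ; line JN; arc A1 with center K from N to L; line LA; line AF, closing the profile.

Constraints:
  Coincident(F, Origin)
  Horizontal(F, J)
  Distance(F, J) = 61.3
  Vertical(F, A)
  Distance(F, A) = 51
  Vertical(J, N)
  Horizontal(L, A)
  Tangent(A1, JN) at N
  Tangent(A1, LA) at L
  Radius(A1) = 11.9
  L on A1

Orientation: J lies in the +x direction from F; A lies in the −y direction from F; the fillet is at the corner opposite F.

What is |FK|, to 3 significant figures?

63.0

F and A share the same x with |FA| = 51.0 and A on the −y side, so A = (0.00, -51.0). The virtual corner opposite F is at (61.3, -51.0). A1 meets JN tangentially, so KN is at right angles to JN and since A1 is tangent to LA there, KL ⟂ LA, with radius 11.9, so the center K sits 11.9 in from both sides at K = (49.4, -39.1). Then |FK| = |K − F| = 63.0.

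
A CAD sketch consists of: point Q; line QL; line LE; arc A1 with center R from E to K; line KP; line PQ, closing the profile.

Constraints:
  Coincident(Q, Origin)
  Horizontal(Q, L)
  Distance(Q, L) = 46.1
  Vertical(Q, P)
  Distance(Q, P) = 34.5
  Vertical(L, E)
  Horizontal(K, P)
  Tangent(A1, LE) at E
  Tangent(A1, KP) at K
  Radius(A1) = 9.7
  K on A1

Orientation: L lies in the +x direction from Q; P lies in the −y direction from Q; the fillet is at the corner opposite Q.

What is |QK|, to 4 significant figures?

50.15

The virtual corner opposite Q is at (46.10, -34.50). A1 meets LE tangentially, so RE is at right angles to LE and tangency of A1 to KP means the radius RK is perpendicular to KP, with radius 9.7, so the center R sits 9.7 in from both sides at R = (36.40, -24.80). That places the tangent points at E = (46.10, -24.80) on LE and K = (36.40, -34.50) on KP. Then |QK| = |K − Q| = 50.15.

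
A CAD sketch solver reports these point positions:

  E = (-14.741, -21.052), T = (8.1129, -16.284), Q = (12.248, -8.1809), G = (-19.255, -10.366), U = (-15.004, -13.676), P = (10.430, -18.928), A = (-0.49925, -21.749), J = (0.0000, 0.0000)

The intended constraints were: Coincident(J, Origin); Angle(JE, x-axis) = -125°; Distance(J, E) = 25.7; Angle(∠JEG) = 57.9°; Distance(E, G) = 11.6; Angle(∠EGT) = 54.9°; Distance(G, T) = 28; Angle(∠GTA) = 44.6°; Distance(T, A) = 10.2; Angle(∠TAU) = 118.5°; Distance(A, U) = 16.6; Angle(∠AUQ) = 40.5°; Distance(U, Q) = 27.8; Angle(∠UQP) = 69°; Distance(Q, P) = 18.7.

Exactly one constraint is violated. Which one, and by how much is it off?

Distance(Q, P) = 18.7 — off by 7.80.

J = (0.00, 0.00) ✓; JE at -125.0° ✓; |JE| = 25.70 ✓; ∠JEG = 57.90° ✓; |EG| = 11.60 ✓; ∠EGT = 54.90° ✓; |GT| = 28.00 ✓; ∠GTA = 44.60° ✓; |TA| = 10.20 ✓; ∠TAU = 118.5° ✓; |AU| = 16.60 ✓; ∠AUQ = 40.50° ✓; |UQ| = 27.80 ✓; ∠UQP = 69.00° ✓; |QP| = 10.90 ✗.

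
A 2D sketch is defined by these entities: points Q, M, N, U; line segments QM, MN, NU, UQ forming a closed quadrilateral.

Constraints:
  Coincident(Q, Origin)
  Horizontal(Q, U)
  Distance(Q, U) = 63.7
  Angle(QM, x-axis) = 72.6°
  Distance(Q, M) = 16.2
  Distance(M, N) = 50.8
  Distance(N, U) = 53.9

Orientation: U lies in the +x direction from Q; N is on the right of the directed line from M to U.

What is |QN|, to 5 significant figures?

38.836

Q is at the origin; Q and U share the same y with |QU| = 63.7 and U in +x, so U = (63.7, 0). QM runs at 72.6° with |QM| = 16.2, so M = (4.8445, 15.459). N is determined by |MN| = 50.8 and |NU| = 53.9 together: it lies at the intersection of circle(M, 50.8) and circle(U, 53.9). With |MU| = 60.852, the foot of the radical line on MU is 27.759 from M and the perpendicular offset is √(50.8² − 27.759²) = 42.545. Taking the right-of-MU solution: N = (20.885, -32.742).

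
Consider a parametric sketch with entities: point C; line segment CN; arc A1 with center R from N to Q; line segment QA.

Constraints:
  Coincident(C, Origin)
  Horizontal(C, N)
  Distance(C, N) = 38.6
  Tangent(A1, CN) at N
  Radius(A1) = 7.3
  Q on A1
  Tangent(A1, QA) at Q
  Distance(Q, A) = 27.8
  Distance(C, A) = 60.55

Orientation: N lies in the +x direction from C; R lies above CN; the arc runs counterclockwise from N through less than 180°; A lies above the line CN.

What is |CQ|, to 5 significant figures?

46.199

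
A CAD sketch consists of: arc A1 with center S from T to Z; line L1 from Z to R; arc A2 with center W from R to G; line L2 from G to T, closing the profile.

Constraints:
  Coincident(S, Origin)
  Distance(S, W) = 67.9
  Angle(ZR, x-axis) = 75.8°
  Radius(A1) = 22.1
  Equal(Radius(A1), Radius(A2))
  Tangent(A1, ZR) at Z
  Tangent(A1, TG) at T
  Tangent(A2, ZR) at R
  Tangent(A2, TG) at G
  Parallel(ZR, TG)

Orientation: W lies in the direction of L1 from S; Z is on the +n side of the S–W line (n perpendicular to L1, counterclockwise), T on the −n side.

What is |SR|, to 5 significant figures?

71.406

Tangency of A1 to both parallel lines with radius 22.1 puts Z and T at S ± 22.1·n: Z = (-21.425, 5.4213), T = (21.425, -5.4213). Equal radii place R and G the same way about W: R = W + 22.1·n = (-4.7684, 71.247), G = W − 22.1·n = (38.081, 60.404). Then |SR| = |R − S| = 71.406.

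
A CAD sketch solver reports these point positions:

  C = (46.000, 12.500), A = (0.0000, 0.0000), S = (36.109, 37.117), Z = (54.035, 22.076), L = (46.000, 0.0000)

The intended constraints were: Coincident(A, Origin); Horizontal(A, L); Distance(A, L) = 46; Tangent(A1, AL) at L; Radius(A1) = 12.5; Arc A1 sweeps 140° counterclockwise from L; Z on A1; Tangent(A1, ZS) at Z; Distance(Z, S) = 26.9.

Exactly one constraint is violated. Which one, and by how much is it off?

Distance(Z, S) = 26.9 — off by 3.50.

A = (0.00, 0.00) ✓; A.y = 0.00, L.y = 0.00 ✓; |AL| = 46.00 ✓; ∠(CL, LA) = 90.00° ✓; |CL| = 12.50 ✓; bearing(C→Z) − bearing(C→L) = 140.0° ✓; |CZ| = 12.50 ✓; ∠(CZ, ZS) = 90.00° ✓; |ZS| = 23.40 ✗.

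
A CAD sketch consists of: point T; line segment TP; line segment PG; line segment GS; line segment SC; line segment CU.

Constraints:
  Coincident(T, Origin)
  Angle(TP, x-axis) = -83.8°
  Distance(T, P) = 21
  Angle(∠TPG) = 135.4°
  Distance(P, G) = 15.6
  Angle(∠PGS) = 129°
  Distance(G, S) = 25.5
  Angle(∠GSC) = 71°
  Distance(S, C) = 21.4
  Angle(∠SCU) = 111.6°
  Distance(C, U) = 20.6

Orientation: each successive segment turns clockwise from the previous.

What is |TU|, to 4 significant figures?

13.16

T is at the origin; TP runs at -83.8° with length 21.0, so P = (2.268, -20.88). ∠TPG = 135.4° gives PG at -128.4° from the x-axis; with |PG| = 15.6, G = (-7.422, -33.10). ∠PGS = 129.0° gives GS at -179.4° from the x-axis; with |GS| = 25.5, S = (-32.92, -33.37). ∠GSC = 71.0° gives SC at 71.60° from the x-axis; with |SC| = 21.4, C = (-26.17, -13.06). ∠SCU = 111.6° gives CU at 3.200° from the x-axis; with |CU| = 20.6, U = (-5.598, -11.91). Then |TU| = |U − T| = 13.16.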